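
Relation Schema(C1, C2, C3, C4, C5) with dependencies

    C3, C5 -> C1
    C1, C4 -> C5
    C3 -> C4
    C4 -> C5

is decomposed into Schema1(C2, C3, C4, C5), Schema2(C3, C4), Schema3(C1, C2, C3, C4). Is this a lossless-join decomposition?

Chase test. Columns are C1, C2, C3, C4, C5; row i has aⱼ where attribute j ∈ Schemai, else bᵢⱼ.
Initial tableau (one row per fragment):
  row 1: b11 a2 a3 a4 a5
  row 2: b21 b22 a3 a4 b25
  row 3: a1 a2 a3 a4 b35
Rows 1 and 2 agree on C4; apply C4→C5 and equate their C5 entries.
Rows 1 and 3 agree on C4; apply C4→C5 and equate their C5 entries.
Rows 1 and 2 agree on C3, C5; apply C3, C5→C1 and equate their C1 entries.
Rows 1 and 3 agree on C3, C5; apply C3, C5→C1 and equate their C1 entries.
Row 1 is now all distinguished symbols — the join is lossless.

Yes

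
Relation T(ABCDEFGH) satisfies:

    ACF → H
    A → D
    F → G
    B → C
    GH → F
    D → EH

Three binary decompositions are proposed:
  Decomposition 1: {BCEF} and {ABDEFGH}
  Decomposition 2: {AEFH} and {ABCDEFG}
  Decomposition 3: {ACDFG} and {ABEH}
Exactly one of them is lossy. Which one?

Decomposition 3

Decomposition 1: common = {BEF}, closure = {BCEFG} → lossless.
Decomposition 2: common = {AEF}, closure = {ADEFGH} → lossless.
Decomposition 3: common = {A}, closure = {ADEH} → lossy.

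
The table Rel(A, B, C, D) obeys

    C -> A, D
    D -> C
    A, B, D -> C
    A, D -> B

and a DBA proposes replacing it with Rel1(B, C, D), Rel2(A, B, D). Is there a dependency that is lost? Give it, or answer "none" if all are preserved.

none

C → A, D: restricted closure across fragments reaches A, D.
D → C lies within Rel1.
A, B, D → C: restricted closure across fragments reaches C.
A, D → B lies within Rel2.
Every dependency is enforceable on the fragments, so the decomposition is dependency-preserving.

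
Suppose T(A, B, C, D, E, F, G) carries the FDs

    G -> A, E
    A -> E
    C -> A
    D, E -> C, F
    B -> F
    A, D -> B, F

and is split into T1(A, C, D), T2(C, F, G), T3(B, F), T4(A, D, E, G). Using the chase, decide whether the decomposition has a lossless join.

Chase test. Columns are A, B, C, D, E, F, G; row i has aⱼ where attribute j ∈ Ti, else bᵢⱼ.
Initial tableau (one row per fragment):
  row 1: a1 b12 a3 a4 b15 b16 b17
  row 2: b21 b22 a3 b24 b25 a6 a7
  row 3: b31 a2 b33 b34 b35 a6 b37
  row 4: a1 b42 b43 a4 a5 b46 a7
Rows 2 and 4 agree on G; apply G→A, E and equate their A, E entries.
Rows 1 and 2 agree on A; apply A→E and equate their E entries.
Rows 1 and 4 agree on D, E; apply D, E→C, F and equate their C, F entries.
Rows 1 and 4 agree on A, D; apply A, D→B, F and equate their B, F entries.
No row becomes fully distinguished — the join is lossy.

No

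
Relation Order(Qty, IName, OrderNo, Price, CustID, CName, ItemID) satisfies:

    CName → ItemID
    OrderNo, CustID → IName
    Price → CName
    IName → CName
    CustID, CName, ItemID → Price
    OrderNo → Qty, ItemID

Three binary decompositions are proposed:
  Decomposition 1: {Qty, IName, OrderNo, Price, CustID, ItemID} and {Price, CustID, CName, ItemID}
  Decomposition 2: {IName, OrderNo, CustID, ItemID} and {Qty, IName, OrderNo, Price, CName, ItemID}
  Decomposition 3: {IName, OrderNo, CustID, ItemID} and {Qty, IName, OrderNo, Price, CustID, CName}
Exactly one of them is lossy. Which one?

Decomposition 1: common = {Price, CustID, ItemID}, closure = {Price, CustID, CName, ItemID} → lossless.
Decomposition 2: common = {IName, OrderNo, ItemID}, closure = {Qty, IName, OrderNo, CName, ItemID} → lossy.
Decomposition 3: common = {IName, OrderNo, CustID}, closure = {Qty, IName, OrderNo, Price, CustID, CName, ItemID} → lossless.

Decomposition 2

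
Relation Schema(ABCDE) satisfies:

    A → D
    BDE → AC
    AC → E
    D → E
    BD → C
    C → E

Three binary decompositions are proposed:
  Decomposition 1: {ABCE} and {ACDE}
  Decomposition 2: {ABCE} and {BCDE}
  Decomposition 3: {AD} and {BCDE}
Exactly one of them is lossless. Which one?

Decomposition 1

Decomposition 1: common = {ACE}, closure = {ACDE} → lossless.
Decomposition 2: common = {BCE}, closure = {BCE} → lossy.
Decomposition 3: common = {D}, closure = {DE} → lossy.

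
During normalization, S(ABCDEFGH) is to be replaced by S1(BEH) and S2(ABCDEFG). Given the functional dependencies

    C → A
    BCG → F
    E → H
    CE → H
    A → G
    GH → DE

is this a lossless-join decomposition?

Yes

Common attributes: S1 ∩ S2 = {BE}.
Closure of {BE}: E → H applies, adding H. So (BE)⁺ = {BEH}.
This closure contains every attribute of S1, so S1 ∩ S2 → S1. The join is lossless.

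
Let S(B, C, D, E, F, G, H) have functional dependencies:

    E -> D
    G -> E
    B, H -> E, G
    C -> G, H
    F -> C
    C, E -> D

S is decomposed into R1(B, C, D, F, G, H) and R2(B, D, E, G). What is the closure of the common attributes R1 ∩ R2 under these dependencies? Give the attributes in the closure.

B, D, E, G

R1 ∩ R2 = {B, D, G}.
G → E applies, adding E
Closure: {B, D, E, G}.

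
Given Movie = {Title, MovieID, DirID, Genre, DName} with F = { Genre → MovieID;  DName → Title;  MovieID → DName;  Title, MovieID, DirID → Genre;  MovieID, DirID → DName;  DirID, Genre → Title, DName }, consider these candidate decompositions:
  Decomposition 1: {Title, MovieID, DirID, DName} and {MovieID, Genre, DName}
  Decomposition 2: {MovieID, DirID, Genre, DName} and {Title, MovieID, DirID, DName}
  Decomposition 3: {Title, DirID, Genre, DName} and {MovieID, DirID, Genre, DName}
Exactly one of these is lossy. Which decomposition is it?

Decomposition 1

Decomposition 1: common = {MovieID, DName}, closure = {Title, MovieID, DName} → lossy.
Decomposition 2: common = {MovieID, DirID, DName}, closure = {Title, MovieID, DirID, Genre, DName} → lossless.
Decomposition 3: common = {DirID, Genre, DName}, closure = {Title, MovieID, DirID, Genre, DName} → lossless.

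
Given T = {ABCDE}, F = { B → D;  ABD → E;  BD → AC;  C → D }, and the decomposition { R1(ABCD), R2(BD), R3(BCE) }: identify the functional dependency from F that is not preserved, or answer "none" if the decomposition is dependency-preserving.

none

B → D lies within R1.
ABD → E: restricted closure across fragments reaches E.
BD → AC lies within R1.
C → D lies within R1.
Every dependency is enforceable on the fragments, so the decomposition is dependency-preserving.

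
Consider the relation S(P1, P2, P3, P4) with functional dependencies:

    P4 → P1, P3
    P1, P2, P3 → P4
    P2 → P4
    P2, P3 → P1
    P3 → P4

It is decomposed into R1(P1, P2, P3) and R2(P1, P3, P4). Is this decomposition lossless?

Yes

Common attributes: R1 ∩ R2 = {P1, P3}.
Closure of {P1, P3}: P3 → P4 applies, adding P4. So (P1, P3)⁺ = {P1, P3, P4}.
This closure contains every attribute of R2, so R1 ∩ R2 → R2. The join is lossless.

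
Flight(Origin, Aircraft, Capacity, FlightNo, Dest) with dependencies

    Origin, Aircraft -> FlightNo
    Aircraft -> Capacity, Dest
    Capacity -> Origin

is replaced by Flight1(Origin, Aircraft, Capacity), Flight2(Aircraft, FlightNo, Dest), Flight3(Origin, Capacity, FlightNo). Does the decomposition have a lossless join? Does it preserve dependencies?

Lossless test (chase): Rows 1 and 2 agree on Aircraft; apply Aircraft→Capacity, Dest and equate their Capacity, Dest entries. Rows 1 and 2 agree on Capacity; apply Capacity→Origin and equate their Origin entries. Rows 1 and 2 agree on Origin, Aircraft; apply Origin, Aircraft→FlightNo and equate their FlightNo entries. Row 1 is now all distinguished symbols — the join is lossless.
Dependency preservation: Origin, Aircraft → FlightNo; Aircraft → Capacity, Dest are not contained in any single fragment, but the restricted closure of each left-hand side across the fragments still reaches the right-hand side; the remaining FDs each lie inside some fragment. All dependencies are preserved.

lossless and dependency-preserving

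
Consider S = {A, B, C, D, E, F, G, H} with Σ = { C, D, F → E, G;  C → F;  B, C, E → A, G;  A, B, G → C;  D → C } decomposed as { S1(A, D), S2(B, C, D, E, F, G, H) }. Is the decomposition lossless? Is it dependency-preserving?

lossy and not dependency-preserving

Lossless test: (D)⁺ = {C, D, E, F, G}, which is a superkey of neither fragment — lossy.
Dependency preservation: the restricted closure of {B, C, E} across the fragments never reaches {A, G}, so B, C, E → A, G cannot be enforced without a join — not preserved.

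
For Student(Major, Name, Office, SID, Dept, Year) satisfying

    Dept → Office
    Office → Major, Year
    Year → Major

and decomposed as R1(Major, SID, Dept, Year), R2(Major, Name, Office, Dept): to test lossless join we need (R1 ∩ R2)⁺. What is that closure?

R1 ∩ R2 = {Major, Dept}.
Dept → Office applies, adding Office
Office → Major, Year applies, adding Year
Closure: {Major, Office, Dept, Year}.

Major, Office, Dept, Year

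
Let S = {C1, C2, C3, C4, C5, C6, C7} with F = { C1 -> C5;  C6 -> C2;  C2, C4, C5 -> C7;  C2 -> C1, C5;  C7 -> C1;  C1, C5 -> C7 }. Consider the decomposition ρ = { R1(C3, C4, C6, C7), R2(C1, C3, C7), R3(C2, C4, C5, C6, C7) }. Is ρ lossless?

Chase test. Columns are C1, C2, C3, C4, C5, C6, C7; row i has aⱼ where attribute j ∈ Ri, else bᵢⱼ.
Initial tableau (one row per fragment):
  row 1: b11 b12 a3 a4 b15 a6 a7
  row 2: a1 b22 a3 b24 b25 b26 a7
  row 3: b31 a2 b33 a4 a5 a6 a7
Rows 1 and 3 agree on C6; apply C6→C2 and equate their C2 entries.
Rows 1 and 3 agree on C2; apply C2→C1, C5 and equate their C1, C5 entries.
Rows 1 and 2 agree on C7; apply C7→C1 and equate their C1 entries.
Rows 1 and 2 agree on C1; apply C1→C5 and equate their C5 entries.
Row 1 is now all distinguished symbols — the join is lossless.

Yes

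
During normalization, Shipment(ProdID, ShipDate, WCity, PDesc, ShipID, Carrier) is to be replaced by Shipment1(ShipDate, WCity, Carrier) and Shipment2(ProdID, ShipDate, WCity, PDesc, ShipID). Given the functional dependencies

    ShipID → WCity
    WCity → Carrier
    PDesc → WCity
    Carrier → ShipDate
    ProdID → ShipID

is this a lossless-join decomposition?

Yes

Common attributes: Shipment1 ∩ Shipment2 = {ShipDate, WCity}.
Closure of {ShipDate, WCity}: WCity → Carrier applies, adding Carrier. So (ShipDate, WCity)⁺ = {ShipDate, WCity, Carrier}.
This closure contains every attribute of Shipment1, so Shipment1 ∩ Shipment2 → Shipment1. The join is lossless.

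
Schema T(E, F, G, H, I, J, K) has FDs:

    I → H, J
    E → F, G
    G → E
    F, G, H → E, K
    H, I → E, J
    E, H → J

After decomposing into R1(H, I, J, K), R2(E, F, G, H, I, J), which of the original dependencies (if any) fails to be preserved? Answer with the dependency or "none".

F, G, H → E, K

Check F, G, H → E, K: no single fragment contains all of {E, F, G, H, K}, and the restricted closure of {F, G, H} across the fragments never reaches {E, K}.
I → H, J is preserved.
E → F, G is preserved.
G → E is preserved.
H, I → E, J is preserved.
E, H → J is preserved.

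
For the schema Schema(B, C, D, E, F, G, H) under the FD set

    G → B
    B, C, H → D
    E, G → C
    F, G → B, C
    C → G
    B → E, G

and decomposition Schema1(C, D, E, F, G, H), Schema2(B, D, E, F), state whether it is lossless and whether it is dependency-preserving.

Lossless test: (D, E, F)⁺ = {D, E, F}, which is a superkey of neither fragment — lossy.
Dependency preservation: the restricted closure of {G} across the fragments never reaches {B}, so G → B cannot be enforced without a join — not preserved.

lossy and not dependency-preserving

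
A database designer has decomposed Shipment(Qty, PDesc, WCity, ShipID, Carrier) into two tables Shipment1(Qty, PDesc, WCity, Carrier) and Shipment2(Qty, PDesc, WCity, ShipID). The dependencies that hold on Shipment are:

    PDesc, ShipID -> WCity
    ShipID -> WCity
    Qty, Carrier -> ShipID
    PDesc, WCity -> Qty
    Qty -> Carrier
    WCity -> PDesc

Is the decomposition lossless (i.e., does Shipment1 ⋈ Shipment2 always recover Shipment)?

Common attributes: Shipment1 ∩ Shipment2 = {Qty, PDesc, WCity}.
Closure of {Qty, PDesc, WCity}: Qty → Carrier applies, adding Carrier; Qty, Carrier → ShipID applies, adding ShipID. So (Qty, PDesc, WCity)⁺ = {Qty, PDesc, WCity, ShipID, Carrier}.
This closure contains every attribute of Shipment1, so Shipment1 ∩ Shipment2 → Shipment1. The join is lossless.

Yes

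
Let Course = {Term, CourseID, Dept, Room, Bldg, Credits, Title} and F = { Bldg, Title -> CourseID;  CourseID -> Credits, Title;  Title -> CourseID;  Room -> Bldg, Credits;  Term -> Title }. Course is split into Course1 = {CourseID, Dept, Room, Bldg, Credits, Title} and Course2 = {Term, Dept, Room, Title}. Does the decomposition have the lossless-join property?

Common attributes: Course1 ∩ Course2 = {Dept, Room, Title}.
Closure of {Dept, Room, Title}: Title → CourseID applies, adding CourseID; Room → Bldg, Credits applies, adding Bldg, Credits. So (Dept, Room, Title)⁺ = {CourseID, Dept, Room, Bldg, Credits, Title}.
This closure contains every attribute of Course1, so Course1 ∩ Course2 → Course1. The join is lossless.

Yes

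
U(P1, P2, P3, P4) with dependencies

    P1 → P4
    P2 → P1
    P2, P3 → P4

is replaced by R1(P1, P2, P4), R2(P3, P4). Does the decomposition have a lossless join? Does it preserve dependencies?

lossy but dependency-preserving

Lossless test: (P4)⁺ = {P4}, which is a superkey of neither fragment — lossy.
Dependency preservation: P2, P3 → P4 is not contained in any single fragment, but the restricted closure of its left-hand side across the fragments still reaches the right-hand side; the remaining FDs each lie inside some fragment. All dependencies are preserved.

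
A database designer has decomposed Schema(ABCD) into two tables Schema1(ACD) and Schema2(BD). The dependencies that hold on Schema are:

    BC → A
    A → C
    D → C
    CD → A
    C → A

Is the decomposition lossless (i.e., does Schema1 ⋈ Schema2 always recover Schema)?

Common attributes: Schema1 ∩ Schema2 = {D}.
Closure of {D}: D → C applies, adding C; CD → A applies, adding A. So (D)⁺ = {ACD}.
This closure contains every attribute of Schema1, so Schema1 ∩ Schema2 → Schema1. The join is lossless.

Yes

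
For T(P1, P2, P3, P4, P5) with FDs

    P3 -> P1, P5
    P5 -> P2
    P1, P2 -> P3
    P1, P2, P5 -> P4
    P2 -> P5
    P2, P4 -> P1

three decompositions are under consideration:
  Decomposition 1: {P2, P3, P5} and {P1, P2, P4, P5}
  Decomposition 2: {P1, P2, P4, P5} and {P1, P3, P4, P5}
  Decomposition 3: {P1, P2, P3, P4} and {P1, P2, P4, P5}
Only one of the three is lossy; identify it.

Decomposition 1

Decomposition 1: common = {P2, P5}, closure = {P2, P5} → lossy.
Decomposition 2: common = {P1, P4, P5}, closure = {P1, P2, P3, P4, P5} → lossless.
Decomposition 3: common = {P1, P2, P4}, closure = {P1, P2, P3, P4, P5} → lossless.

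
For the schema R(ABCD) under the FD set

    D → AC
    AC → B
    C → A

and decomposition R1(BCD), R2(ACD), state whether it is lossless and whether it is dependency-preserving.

lossless and dependency-preserving

Lossless test: (CD)⁺ = {ABCD}, which contains all of one fragment — lossless.
Dependency preservation: AC → B is not contained in any single fragment, but the restricted closure of its left-hand side across the fragments still reaches the right-hand side; the remaining FDs each lie inside some fragment. All dependencies are preserved.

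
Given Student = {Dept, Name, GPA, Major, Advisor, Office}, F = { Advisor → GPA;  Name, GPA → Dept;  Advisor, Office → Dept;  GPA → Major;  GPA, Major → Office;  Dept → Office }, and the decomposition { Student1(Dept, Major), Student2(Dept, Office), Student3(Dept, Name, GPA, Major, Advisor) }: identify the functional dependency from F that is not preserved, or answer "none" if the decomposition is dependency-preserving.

Check GPA, Major → Office: no single fragment contains all of {GPA, Major, Office}, and the restricted closure of {GPA, Major} across the fragments never reaches {Office}.
Advisor → GPA is preserved.
Name, GPA → Dept is preserved.
Advisor, Office → Dept is preserved.
GPA → Major is preserved.
Dept → Office is preserved.

GPA, Major → Office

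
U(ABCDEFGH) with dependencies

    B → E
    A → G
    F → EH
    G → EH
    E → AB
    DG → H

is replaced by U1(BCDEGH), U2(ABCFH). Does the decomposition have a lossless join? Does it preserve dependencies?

Lossless test: (BCH)⁺ = {ABCEGH}, which is a superkey of neither fragment — lossy.
Dependency preservation: A → G; F → EH; E → AB are not contained in any single fragment, but the restricted closure of each left-hand side across the fragments still reaches the right-hand side; the remaining FDs each lie inside some fragment. All dependencies are preserved.

lossy but dependency-preserving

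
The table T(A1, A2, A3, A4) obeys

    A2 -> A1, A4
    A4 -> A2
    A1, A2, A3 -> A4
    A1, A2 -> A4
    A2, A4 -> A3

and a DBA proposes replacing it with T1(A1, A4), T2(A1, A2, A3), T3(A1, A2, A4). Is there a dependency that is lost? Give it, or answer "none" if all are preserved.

A2 → A1, A4 lies within T3.
A4 → A2 lies within T3.
A1, A2, A3 → A4: restricted closure across fragments reaches A4.
A1, A2 → A4 lies within T3.
A2, A4 → A3: restricted closure across fragments reaches A3.
Every dependency is enforceable on the fragments, so the decomposition is dependency-preserving.

none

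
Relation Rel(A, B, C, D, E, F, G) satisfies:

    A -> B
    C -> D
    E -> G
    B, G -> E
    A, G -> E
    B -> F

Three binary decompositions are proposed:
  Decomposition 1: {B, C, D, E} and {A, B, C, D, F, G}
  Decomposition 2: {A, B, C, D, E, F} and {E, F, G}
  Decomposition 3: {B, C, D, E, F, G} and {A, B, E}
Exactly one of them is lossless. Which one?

Decomposition 1: common = {B, C, D}, closure = {B, C, D, F} → lossy.
Decomposition 2: common = {E, F}, closure = {E, F, G} → lossless.
Decomposition 3: common = {B, E}, closure = {B, E, F, G} → lossy.

Decomposition 2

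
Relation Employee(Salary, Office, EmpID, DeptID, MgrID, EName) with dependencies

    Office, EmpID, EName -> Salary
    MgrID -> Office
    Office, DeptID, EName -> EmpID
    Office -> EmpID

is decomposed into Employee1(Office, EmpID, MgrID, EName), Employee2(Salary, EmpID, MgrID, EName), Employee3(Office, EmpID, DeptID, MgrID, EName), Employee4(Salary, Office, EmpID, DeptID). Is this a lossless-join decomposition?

Yes

Chase test. Columns are Salary, Office, EmpID, DeptID, MgrID, EName; row i has aⱼ where attribute j ∈ Employeei, else bᵢⱼ.
Initial tableau (one row per fragment):
  row 1: b11 a2 a3 b14 a5 a6
  row 2: a1 b22 a3 b24 a5 a6
  row 3: b31 a2 a3 a4 a5 a6
  row 4: a1 a2 a3 a4 b45 b46
Rows 1 and 3 agree on Office, EmpID, EName; apply Office, EmpID, EName→Salary and equate their Salary entries.
Rows 1 and 2 agree on MgrID; apply MgrID→Office and equate their Office entries.
Rows 1 and 2 agree on Office, EmpID, EName; apply Office, EmpID, EName→Salary and equate their Salary entries.
Row 3 is now all distinguished symbols — the join is lossless.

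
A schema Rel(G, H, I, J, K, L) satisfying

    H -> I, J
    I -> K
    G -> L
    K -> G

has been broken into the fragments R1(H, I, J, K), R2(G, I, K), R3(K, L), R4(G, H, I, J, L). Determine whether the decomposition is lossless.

Yes

Chase test. Columns are G, H, I, J, K, L; row i has aⱼ where attribute j ∈ Ri, else bᵢⱼ.
Initial tableau (one row per fragment):
  row 1: b11 a2 a3 a4 a5 b16
  row 2: a1 b22 a3 b24 a5 b26
  row 3: b31 b32 b33 b34 a5 a6
  row 4: a1 a2 a3 a4 b45 a6
Rows 1 and 4 agree on I; apply I→K and equate their K entries.
Rows 2 and 4 agree on G; apply G→L and equate their L entries.
Rows 1 and 2 agree on K; apply K→G and equate their G entries.
Rows 1 and 3 agree on K; apply K→G and equate their G entries.
Rows 1 and 2 agree on G; apply G→L and equate their L entries.
Row 1 is now all distinguished symbols — the join is lossless.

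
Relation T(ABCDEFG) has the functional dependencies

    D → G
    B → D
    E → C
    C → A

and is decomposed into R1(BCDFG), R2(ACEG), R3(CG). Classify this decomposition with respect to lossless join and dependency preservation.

Lossless test (chase): Rows 1 and 2 agree on C; apply C→A and equate their A entries. Rows 1 and 3 agree on C; apply C→A and equate their A entries. No row becomes fully distinguished — the join is lossy.
Dependency preservation: every FD's attributes lie within a single fragment, so each can be enforced locally — preserved.

lossy but dependency-preserving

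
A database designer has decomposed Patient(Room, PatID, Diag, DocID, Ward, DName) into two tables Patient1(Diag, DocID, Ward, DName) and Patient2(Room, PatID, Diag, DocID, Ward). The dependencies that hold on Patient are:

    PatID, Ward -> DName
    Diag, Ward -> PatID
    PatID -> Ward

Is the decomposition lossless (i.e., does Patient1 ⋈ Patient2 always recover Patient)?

Common attributes: Patient1 ∩ Patient2 = {Diag, DocID, Ward}.
Closure of {Diag, DocID, Ward}: Diag, Ward → PatID applies, adding PatID; PatID, Ward → DName applies, adding DName. So (Diag, DocID, Ward)⁺ = {PatID, Diag, DocID, Ward, DName}.
This closure contains every attribute of Patient1, so Patient1 ∩ Patient2 → Patient1. The join is lossless.

Yes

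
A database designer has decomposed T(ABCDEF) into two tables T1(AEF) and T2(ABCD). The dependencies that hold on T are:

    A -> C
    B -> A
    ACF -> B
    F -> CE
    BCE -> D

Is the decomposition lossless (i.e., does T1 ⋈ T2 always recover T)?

Common attributes: T1 ∩ T2 = {A}.
Closure of {A}: A → C applies, adding C. So (A)⁺ = {AC}.
The closure contains neither all of T1 = {AEF} nor all of T2 = {ABCD}, so the common attributes are not a superkey of either fragment. The join is lossy.

No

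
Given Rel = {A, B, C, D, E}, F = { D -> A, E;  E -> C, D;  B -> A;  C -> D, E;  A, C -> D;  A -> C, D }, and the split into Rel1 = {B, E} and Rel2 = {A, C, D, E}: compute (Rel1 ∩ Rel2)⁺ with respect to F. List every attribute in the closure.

Rel1 ∩ Rel2 = {E}.
E → C, D applies, adding C, D
D → A, E applies, adding A
Closure: {A, C, D, E}.

A, C, D, E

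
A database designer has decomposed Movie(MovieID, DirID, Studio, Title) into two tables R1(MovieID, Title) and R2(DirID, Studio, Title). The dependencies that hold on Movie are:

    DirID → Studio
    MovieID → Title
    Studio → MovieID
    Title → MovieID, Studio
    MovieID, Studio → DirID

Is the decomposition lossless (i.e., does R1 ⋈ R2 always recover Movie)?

Yes

Common attributes: R1 ∩ R2 = {Title}.
Closure of {Title}: Title → MovieID, Studio applies, adding MovieID, Studio; MovieID, Studio → DirID applies, adding DirID. So (Title)⁺ = {MovieID, DirID, Studio, Title}.
This closure contains every attribute of R1, so R1 ∩ R2 → R1. The join is lossless.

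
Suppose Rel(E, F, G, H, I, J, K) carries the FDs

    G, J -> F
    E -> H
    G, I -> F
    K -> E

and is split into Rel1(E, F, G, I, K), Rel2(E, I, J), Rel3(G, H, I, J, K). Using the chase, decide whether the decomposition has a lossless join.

Yes

Chase test. Columns are E, F, G, H, I, J, K; row i has aⱼ where attribute j ∈ Reli, else bᵢⱼ.
Initial tableau (one row per fragment):
  row 1: a1 a2 a3 b14 a5 b16 a7
  row 2: a1 b22 b23 b24 a5 a6 b27
  row 3: b31 b32 a3 a4 a5 a6 a7
Rows 1 and 2 agree on E; apply E→H and equate their H entries.
Rows 1 and 3 agree on G, I; apply G, I→F and equate their F entries.
Rows 1 and 3 agree on K; apply K→E and equate their E entries.
Rows 1 and 3 agree on E; apply E→H and equate their H entries.
Row 3 is now all distinguished symbols — the join is lossless.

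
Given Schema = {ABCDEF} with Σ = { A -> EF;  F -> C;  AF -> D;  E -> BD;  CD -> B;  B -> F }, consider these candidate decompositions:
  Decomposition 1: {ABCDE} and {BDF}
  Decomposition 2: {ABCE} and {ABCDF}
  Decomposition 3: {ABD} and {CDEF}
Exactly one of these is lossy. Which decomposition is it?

Decomposition 3

Decomposition 1: common = {BD}, closure = {BCDF} → lossless.
Decomposition 2: common = {ABC}, closure = {ABCDEF} → lossless.
Decomposition 3: common = {D}, closure = {D} → lossy.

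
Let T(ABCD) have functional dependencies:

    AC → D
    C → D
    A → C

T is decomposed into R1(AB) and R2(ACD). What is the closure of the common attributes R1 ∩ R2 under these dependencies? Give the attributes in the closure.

ACD

R1 ∩ R2 = {A}.
A → C applies, adding C
AC → D applies, adding D
Closure: {ACD}.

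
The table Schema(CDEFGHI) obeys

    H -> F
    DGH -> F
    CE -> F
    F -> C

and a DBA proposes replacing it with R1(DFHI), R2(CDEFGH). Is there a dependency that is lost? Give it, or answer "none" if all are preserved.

H → F lies within R1.
DGH → F lies within R2.
CE → F lies within R2.
F → C lies within R2.
Every dependency is enforceable on the fragments, so the decomposition is dependency-preserving.

none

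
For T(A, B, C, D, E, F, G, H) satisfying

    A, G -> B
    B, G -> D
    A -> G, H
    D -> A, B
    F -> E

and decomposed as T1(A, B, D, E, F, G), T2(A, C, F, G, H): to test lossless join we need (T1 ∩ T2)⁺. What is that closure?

A, B, D, E, F, G, H

T1 ∩ T2 = {A, F, G}.
A, G → B applies, adding B
B, G → D applies, adding D
A → G, H applies, adding H
F → E applies, adding E
Closure: {A, B, D, E, F, G, H}.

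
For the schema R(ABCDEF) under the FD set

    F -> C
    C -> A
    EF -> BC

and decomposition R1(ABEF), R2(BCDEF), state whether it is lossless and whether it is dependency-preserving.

lossless but not dependency-preserving

Lossless test: (BEF)⁺ = {ABCEF}, which contains all of one fragment — lossless.
Dependency preservation: the restricted closure of {C} across the fragments never reaches {A}, so C → A cannot be enforced without a join — not preserved.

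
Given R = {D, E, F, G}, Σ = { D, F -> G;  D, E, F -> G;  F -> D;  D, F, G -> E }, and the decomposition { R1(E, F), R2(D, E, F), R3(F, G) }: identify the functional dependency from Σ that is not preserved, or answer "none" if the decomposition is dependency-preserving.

D, F → G: restricted closure across fragments reaches G.
D, E, F → G: restricted closure across fragments reaches G.
F → D lies within R2.
D, F, G → E: restricted closure across fragments reaches E.
Every dependency is enforceable on the fragments, so the decomposition is dependency-preserving.

none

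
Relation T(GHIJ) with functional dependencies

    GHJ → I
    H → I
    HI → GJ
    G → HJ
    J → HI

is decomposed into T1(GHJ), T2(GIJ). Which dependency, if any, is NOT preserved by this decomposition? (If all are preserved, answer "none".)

GHJ → I: restricted closure across fragments reaches I.
H → I: restricted closure across fragments reaches I.
HI → GJ: restricted closure across fragments reaches GJ.
G → HJ lies within T1.
J → HI: restricted closure across fragments reaches HI.
Every dependency is enforceable on the fragments, so the decomposition is dependency-preserving.

none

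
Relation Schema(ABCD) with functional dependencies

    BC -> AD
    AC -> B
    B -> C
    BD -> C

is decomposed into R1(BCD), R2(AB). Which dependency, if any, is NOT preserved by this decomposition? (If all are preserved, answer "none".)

Check AC → B: no single fragment contains all of {ABC}, and the restricted closure of {AC} across the fragments never reaches {B}.
BC → AD is preserved.
B → C is preserved.
BD → C is preserved.

AC -> B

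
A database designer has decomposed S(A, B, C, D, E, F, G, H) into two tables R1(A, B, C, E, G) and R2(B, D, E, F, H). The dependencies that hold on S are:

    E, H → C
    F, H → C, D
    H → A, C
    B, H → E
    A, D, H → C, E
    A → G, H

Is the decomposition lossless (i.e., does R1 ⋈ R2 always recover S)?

No

Common attributes: R1 ∩ R2 = {B, E}.
No dependency enlarges {B, E}, so (B, E)⁺ = {B, E}.
The closure contains neither all of R1 = {A, B, C, E, G} nor all of R2 = {B, D, E, F, H}, so the common attributes are not a superkey of either fragment. The join is lossy.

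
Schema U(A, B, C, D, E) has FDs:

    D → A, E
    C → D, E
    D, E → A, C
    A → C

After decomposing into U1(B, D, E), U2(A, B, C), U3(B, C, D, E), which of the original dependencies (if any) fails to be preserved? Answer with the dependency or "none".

D → A, E: restricted closure across fragments reaches A, E.
C → D, E lies within U3.
D, E → A, C: restricted closure across fragments reaches A, C.
A → C lies within U2.
Every dependency is enforceable on the fragments, so the decomposition is dependency-preserving.

none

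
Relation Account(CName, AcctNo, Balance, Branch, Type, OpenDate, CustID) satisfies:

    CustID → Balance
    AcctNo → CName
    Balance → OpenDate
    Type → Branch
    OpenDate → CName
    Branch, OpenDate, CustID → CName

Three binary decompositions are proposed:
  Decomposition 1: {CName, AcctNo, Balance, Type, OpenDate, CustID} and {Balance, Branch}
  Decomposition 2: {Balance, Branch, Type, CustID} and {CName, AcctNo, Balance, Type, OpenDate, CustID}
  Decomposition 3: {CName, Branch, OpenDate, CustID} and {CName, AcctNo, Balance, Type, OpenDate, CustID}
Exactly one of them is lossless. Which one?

Decomposition 2

Decomposition 1: common = {Balance}, closure = {CName, Balance, OpenDate} → lossy.
Decomposition 2: common = {Balance, Type, CustID}, closure = {CName, Balance, Branch, Type, OpenDate, CustID} → lossless.
Decomposition 3: common = {CName, OpenDate, CustID}, closure = {CName, Balance, OpenDate, CustID} → lossy.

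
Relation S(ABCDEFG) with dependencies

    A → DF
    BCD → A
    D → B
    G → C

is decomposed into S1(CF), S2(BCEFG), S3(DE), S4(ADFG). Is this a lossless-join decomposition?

No

Chase test. Columns are ABCDEFG; row i has aⱼ where attribute j ∈ Si, else bᵢⱼ.
Initial tableau (one row per fragment):
  row 1: b11 b12 a3 b14 b15 a6 b17
  row 2: b21 a2 a3 b24 a5 a6 a7
  row 3: b31 b32 b33 a4 a5 b36 b37
  row 4: a1 b42 b43 a4 b45 a6 a7
Rows 3 and 4 agree on D; apply D→B and equate their B entries.
Rows 2 and 4 agree on G; apply G→C and equate their C entries.
No row becomes fully distinguished — the join is lossy.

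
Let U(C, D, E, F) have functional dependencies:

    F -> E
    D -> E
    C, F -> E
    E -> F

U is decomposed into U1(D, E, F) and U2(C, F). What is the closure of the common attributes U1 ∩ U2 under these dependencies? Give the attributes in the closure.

E, F

U1 ∩ U2 = {F}.
F → E applies, adding E
Closure: {E, F}.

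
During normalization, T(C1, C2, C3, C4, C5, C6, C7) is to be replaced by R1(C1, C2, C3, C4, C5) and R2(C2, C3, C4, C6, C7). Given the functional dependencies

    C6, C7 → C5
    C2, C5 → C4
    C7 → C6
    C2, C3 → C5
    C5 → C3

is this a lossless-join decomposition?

Common attributes: R1 ∩ R2 = {C2, C3, C4}.
Closure of {C2, C3, C4}: C2, C3 → C5 applies, adding C5. So (C2, C3, C4)⁺ = {C2, C3, C4, C5}.
The closure contains neither all of R1 = {C1, C2, C3, C4, C5} nor all of R2 = {C2, C3, C4, C6, C7}, so the common attributes are not a superkey of either fragment. The join is lossy.

No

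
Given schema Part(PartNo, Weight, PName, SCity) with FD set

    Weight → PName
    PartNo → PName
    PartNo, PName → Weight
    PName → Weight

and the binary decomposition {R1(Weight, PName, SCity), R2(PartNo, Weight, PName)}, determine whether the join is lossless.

No

Common attributes: R1 ∩ R2 = {Weight, PName}.
No dependency enlarges {Weight, PName}, so (Weight, PName)⁺ = {Weight, PName}.
The closure contains neither all of R1 = {Weight, PName, SCity} nor all of R2 = {PartNo, Weight, PName}, so the common attributes are not a superkey of either fragment. The join is lossy.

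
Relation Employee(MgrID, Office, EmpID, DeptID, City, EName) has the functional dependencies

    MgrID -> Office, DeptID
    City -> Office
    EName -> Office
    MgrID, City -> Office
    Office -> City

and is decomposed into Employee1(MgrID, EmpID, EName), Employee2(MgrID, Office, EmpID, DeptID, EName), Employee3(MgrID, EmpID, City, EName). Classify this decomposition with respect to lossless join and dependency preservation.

Lossless test (chase): Rows 1 and 2 agree on MgrID; apply MgrID→Office, DeptID and equate their Office, DeptID entries. Rows 1 and 3 agree on MgrID; apply MgrID→Office, DeptID and equate their Office, DeptID entries. Rows 1 and 2 agree on Office; apply Office→City and equate their City entries. Rows 1 and 3 agree on Office; apply Office→City and equate their City entries. Row 1 is now all distinguished symbols — the join is lossless.
Dependency preservation: the restricted closure of {City} across the fragments never reaches {Office}, so City → Office cannot be enforced without a join — not preserved.

lossless but not dependency-preserving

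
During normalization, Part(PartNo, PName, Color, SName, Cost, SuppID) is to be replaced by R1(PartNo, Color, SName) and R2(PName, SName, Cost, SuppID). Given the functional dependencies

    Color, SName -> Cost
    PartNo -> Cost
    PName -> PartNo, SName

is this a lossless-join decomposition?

Common attributes: R1 ∩ R2 = {SName}.
No dependency enlarges {SName}, so (SName)⁺ = {SName}.
The closure contains neither all of R1 = {PartNo, Color, SName} nor all of R2 = {PName, SName, Cost, SuppID}, so the common attributes are not a superkey of either fragment. The join is lossy.

No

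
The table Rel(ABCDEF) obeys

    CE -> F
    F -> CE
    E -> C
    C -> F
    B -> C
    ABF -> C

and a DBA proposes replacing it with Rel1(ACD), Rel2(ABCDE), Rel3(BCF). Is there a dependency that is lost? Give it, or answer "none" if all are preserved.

CE → F: restricted closure across fragments reaches F.
F → CE: restricted closure across fragments reaches CE.
E → C lies within Rel2.
C → F lies within Rel3.
B → C lies within Rel2.
ABF → C: restricted closure across fragments reaches C.
Every dependency is enforceable on the fragments, so the decomposition is dependency-preserving.

none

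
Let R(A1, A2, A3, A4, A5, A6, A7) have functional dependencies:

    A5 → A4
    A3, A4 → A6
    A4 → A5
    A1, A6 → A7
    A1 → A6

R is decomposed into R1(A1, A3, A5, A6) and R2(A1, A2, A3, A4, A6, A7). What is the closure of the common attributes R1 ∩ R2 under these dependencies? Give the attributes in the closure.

A1, A3, A6, A7

R1 ∩ R2 = {A1, A3, A6}.
A1, A6 → A7 applies, adding A7
Closure: {A1, A3, A6, A7}.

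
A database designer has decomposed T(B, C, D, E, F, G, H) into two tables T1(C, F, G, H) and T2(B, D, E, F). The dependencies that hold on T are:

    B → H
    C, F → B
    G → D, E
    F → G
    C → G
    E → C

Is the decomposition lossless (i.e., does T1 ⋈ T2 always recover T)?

Yes

Common attributes: T1 ∩ T2 = {F}.
Closure of {F}: F → G applies, adding G; G → D, E applies, adding D, E; E → C applies, adding C; C, F → B applies, adding B; B → H applies, adding H. So (F)⁺ = {B, C, D, E, F, G, H}.
This closure contains every attribute of T1, so T1 ∩ T2 → T1. The join is lossless.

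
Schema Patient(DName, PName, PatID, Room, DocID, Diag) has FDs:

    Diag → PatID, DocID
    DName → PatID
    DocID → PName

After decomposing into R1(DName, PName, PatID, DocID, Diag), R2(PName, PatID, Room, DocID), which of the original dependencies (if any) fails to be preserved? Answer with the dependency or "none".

Diag → PatID, DocID lies within R1.
DName → PatID lies within R1.
DocID → PName lies within R1.
Every dependency is enforceable on the fragments, so the decomposition is dependency-preserving.

none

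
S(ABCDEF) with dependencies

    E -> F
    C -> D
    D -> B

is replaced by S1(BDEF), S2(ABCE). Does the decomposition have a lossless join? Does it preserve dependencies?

lossy and not dependency-preserving

Lossless test: (BE)⁺ = {BEF}, which is a superkey of neither fragment — lossy.
Dependency preservation: the restricted closure of {C} across the fragments never reaches {D}, so C → D cannot be enforced without a join — not preserved.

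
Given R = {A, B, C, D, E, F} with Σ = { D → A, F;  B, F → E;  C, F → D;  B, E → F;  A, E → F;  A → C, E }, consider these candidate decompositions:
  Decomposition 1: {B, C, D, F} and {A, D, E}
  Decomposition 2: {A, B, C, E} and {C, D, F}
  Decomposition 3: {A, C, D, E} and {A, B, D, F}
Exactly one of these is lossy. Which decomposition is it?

Decomposition 2

Decomposition 1: common = {D}, closure = {A, C, D, E, F} → lossless.
Decomposition 2: common = {C}, closure = {C} → lossy.
Decomposition 3: common = {A, D}, closure = {A, C, D, E, F} → lossless.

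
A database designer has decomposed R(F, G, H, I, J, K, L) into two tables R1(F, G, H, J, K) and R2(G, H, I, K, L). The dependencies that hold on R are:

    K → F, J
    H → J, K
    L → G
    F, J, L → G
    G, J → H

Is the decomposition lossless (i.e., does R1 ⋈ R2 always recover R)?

Common attributes: R1 ∩ R2 = {G, H, K}.
Closure of {G, H, K}: K → F, J applies, adding F, J. So (G, H, K)⁺ = {F, G, H, J, K}.
This closure contains every attribute of R1, so R1 ∩ R2 → R1. The join is lossless.

Yes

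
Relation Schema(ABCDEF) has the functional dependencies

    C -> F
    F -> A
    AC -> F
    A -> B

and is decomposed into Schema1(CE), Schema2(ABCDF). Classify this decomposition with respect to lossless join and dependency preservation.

lossy but dependency-preserving

Lossless test: (C)⁺ = {ABCF}, which is a superkey of neither fragment — lossy.
Dependency preservation: every FD's attributes lie within a single fragment, so each can be enforced locally — preserved.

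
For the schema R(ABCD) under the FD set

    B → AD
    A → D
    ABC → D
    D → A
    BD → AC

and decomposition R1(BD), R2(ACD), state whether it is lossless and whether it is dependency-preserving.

lossy and not dependency-preserving

Lossless test: (D)⁺ = {AD}, which is a superkey of neither fragment — lossy.
Dependency preservation: the restricted closure of {BD} across the fragments never reaches {AC}, so BD → AC cannot be enforced without a join — not preserved.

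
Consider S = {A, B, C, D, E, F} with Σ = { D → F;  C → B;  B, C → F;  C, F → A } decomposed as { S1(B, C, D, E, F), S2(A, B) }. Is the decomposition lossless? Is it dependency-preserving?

Lossless test: (B)⁺ = {B}, which is a superkey of neither fragment — lossy.
Dependency preservation: the restricted closure of {C, F} across the fragments never reaches {A}, so C, F → A cannot be enforced without a join — not preserved.

lossy and not dependency-preserving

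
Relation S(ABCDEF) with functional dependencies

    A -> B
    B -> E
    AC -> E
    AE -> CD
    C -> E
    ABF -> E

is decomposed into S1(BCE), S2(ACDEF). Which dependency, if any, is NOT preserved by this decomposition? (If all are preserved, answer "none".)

A -> B

Check A → B: no single fragment contains all of {AB}, and the restricted closure of {A} across the fragments never reaches {B}.
B → E is preserved.
AC → E is preserved.
AE → CD is preserved.
C → E is preserved.
ABF → E is preserved.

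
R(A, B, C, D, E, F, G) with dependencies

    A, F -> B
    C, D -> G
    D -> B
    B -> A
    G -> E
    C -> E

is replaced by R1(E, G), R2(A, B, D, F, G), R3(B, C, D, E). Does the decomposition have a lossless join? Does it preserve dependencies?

Lossless test (chase): Rows 2 and 3 agree on B; apply B→A and equate their A entries. Rows 1 and 2 agree on G; apply G→E and equate their E entries. No row becomes fully distinguished — the join is lossy.
Dependency preservation: the restricted closure of {C, D} across the fragments never reaches {G}, so C, D → G cannot be enforced without a join — not preserved.

lossy and not dependency-preserving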